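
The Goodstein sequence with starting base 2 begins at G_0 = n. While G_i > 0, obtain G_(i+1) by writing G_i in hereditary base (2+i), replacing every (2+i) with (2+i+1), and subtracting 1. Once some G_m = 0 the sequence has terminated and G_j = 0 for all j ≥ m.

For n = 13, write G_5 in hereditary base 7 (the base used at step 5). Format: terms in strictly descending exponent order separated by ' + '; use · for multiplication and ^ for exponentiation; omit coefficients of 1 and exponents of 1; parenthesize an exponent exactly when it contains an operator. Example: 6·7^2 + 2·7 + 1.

7^(7 + 1) + 3·7^3 + 3·7^2 + 3·7

(0) 13|_2 = 2^(2 + 1) + 2^2 + 1 ↦ 3^(3 + 1) + 3^3 + 1|_3 = 109 ⇒ 108
(1) 108|_3 = 3^(3 + 1) + 3^3 ↦ 4^(4 + 1) + 4^4|_4 = 1280 ⇒ 1279
(2) 1279|_4 = 4^(4 + 1) + 3·4^3 + 3·4^2 + 3·4 + 3 ↦ 5^(5 + 1) + 3·5^3 + 3·5^2 + 3·5 + 3|_5 = 16093 ⇒ 16092
(3) 16092|_5 = 5^(5 + 1) + 3·5^3 + 3·5^2 + 3·5 + 2 ↦ 6^(6 + 1) + 3·6^3 + 3·6^2 + 3·6 + 2|_6 = 280712 ⇒ 280711
(4) 280711|_6 = 6^(6 + 1) + 3·6^3 + 3·6^2 + 3·6 + 1 ↦ 7^(7 + 1) + 3·7^3 + 3·7^2 + 3·7 + 1|_7 = 5765999 ⇒ 5765998
(5) 5765998|_7 = 7^(7 + 1) + 3·7^3 + 3·7^2 + 3·7 ↦ 8^(8 + 1) + 3·8^3 + 3·8^2 + 3·8|_8 = 134219480 ⇒ 134219479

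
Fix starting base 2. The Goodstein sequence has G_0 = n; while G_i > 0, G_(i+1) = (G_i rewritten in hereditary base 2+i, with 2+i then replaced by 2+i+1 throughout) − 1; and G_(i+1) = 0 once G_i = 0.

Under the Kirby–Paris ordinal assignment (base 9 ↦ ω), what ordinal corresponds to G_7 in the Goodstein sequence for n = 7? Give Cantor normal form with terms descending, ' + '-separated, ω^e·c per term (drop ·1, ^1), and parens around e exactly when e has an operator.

ω^7·7 + ω^6·7 + ω^5·7 + ω^4·7 + ω^3·7 + ω^2·7 + ω·7 + 6

G_0 = 7. HB_2(7) = 2^2 + 2 + 1. Bump = 31. G_1 = 30.
G_1 = 30. HB_3(30) = 3^3 + 3. Bump = 260. G_2 = 259.
G_2 = 259. HB_4(259) = 4^4 + 3. Bump = 3128. G_3 = 3127.
G_3 = 3127. HB_5(3127) = 5^5 + 2. Bump = 46658. G_4 = 46657.
G_4 = 46657. HB_6(46657) = 6^6 + 1. Bump = 823544. G_5 = 823543.
G_5 = 823543. HB_7(823543) = 7^7. Bump = 16777216. G_6 = 16777215.
G_6 = 16777215. HB_8(16777215) = 7·8^7 + 7·8^6 + 7·8^5 + 7·8^4 + 7·8^3 + 7·8^2 + 7·8 + 7. Bump = 37665880. G_7 = 37665879.
G_7 = 37665879. HB_9(37665879) = 7·9^7 + 7·9^6 + 7·9^5 + 7·9^4 + 7·9^3 + 7·9^2 + 7·9 + 6. Bump = 77777776. G_8 = 77777775.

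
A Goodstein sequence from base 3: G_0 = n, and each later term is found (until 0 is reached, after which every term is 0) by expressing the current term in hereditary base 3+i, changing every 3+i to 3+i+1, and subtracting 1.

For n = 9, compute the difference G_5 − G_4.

2

G_0 = 9. HB_3(9) = 3^2. Bump = 16. G_1 = 15.
G_1 = 15. HB_4(15) = 3·4 + 3. Bump = 18. G_2 = 17.
G_2 = 17. HB_5(17) = 3·5 + 2. Bump = 20. G_3 = 19.
G_3 = 19. HB_6(19) = 3·6 + 1. Bump = 22. G_4 = 21.
G_4 = 21. HB_7(21) = 3·7. Bump = 24. G_5 = 23.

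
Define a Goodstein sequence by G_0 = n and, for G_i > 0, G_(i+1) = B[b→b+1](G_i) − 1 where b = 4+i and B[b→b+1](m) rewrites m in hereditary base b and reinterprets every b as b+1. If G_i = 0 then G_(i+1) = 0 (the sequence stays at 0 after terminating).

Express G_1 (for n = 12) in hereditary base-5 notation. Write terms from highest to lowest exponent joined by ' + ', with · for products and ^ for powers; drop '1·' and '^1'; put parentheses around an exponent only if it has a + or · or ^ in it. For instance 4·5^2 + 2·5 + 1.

2·5 + 4

G_0 = 12. HB_4(12) = 3·4. Bump = 15. G_1 = 14.
G_1 = 14. HB_5(14) = 2·5 + 4. Bump = 16. G_2 = 15.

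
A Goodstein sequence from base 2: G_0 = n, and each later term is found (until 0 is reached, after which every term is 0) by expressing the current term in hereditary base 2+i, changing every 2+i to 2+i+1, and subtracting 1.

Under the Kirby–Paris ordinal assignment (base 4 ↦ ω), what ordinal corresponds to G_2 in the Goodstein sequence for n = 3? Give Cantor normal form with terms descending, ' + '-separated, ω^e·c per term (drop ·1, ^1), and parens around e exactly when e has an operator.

3

base 2: 3 = 2 + 1; at 3: 3 + 1 = 4; next = 3
base 3: 3 = 3; at 4: 4 = 4; next = 3
base 4: 3 = 3; at 5: 3 = 3; next = 2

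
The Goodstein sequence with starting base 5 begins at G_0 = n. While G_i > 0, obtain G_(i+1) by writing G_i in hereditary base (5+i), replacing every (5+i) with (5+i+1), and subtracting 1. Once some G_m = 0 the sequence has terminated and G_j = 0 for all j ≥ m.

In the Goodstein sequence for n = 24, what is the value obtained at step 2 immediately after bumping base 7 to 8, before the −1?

i=0: 24 = 4·5 + 4 (b=5); 5→6: 4·6 + 4 = 28; 28−1 = 27
i=1: 27 = 4·6 + 3 (b=6); 6→7: 4·7 + 3 = 31; 31−1 = 30

34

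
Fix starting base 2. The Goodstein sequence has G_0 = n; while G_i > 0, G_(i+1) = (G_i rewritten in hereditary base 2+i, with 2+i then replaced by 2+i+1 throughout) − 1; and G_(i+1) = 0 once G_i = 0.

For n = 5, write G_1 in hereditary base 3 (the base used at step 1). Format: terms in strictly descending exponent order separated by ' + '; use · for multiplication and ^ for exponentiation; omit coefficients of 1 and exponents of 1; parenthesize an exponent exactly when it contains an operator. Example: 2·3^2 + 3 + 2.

3^3

step 0: 5 = 2^2 + 1; sub 3 for 2: 3^3 + 1; = 28; G_1 = 28−1 = 27
step 1: 27 = 3^3; sub 4 for 3: 4^4; = 256; G_2 = 256−1 = 255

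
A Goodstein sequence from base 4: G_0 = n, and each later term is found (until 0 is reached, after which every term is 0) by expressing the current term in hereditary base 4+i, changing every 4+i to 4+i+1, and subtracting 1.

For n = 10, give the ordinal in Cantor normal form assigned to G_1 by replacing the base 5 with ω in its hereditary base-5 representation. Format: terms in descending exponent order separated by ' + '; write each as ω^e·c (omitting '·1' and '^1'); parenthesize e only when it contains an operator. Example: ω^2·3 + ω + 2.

ω·2 + 1

(0) 10|_4 = 2·4 + 2 ↦ 2·5 + 2|_5 = 12 ⇒ 11
(1) 11|_5 = 2·5 + 1 ↦ 2·6 + 1|_6 = 13 ⇒ 12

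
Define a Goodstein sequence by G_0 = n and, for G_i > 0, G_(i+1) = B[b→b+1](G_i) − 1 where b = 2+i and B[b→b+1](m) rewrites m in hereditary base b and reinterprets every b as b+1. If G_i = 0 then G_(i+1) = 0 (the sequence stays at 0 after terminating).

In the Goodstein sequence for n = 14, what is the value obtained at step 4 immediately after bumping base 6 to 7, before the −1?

base 2: 14 = 2^(2 + 1) + 2^2 + 2; at 3: 3^(3 + 1) + 3^3 + 3 = 111; next = 110
base 3: 110 = 3^(3 + 1) + 3^3 + 2; at 4: 4^(4 + 1) + 4^4 + 2 = 1282; next = 1281
base 4: 1281 = 4^(4 + 1) + 4^4 + 1; at 5: 5^(5 + 1) + 5^5 + 1 = 18751; next = 18750
base 5: 18750 = 5^(5 + 1) + 5^5; at 6: 6^(6 + 1) + 6^6 = 326592; next = 326591
base 6: 326591 = 6^(6 + 1) + 5·6^5 + 5·6^4 + 5·6^3 + 5·6^2 + 5·6 + 5; at 7: 7^(7 + 1) + 5·7^5 + 5·7^4 + 5·7^3 + 5·7^2 + 5·7 + 5 = 5862841; next = 5862840

5862841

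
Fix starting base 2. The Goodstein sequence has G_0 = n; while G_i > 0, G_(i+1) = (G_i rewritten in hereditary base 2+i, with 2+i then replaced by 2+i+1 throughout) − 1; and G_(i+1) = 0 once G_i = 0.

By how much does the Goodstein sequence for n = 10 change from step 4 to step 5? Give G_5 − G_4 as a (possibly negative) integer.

3935819

step 0: 10 = 2^(2 + 1) + 2; sub 3 for 2: 3^(3 + 1) + 3; = 84; G_1 = 84−1 = 83
step 1: 83 = 3^(3 + 1) + 2; sub 4 for 3: 4^(4 + 1) + 2; = 1026; G_2 = 1026−1 = 1025
step 2: 1025 = 4^(4 + 1) + 1; sub 5 for 4: 5^(5 + 1) + 1; = 15626; G_3 = 15626−1 = 15625
step 3: 15625 = 5^(5 + 1); sub 6 for 5: 6^(6 + 1); = 279936; G_4 = 279936−1 = 279935
step 4: 279935 = 5·6^6 + 5·6^5 + 5·6^4 + 5·6^3 + 5·6^2 + 5·6 + 5; sub 7 for 6: 5·7^7 + 5·7^5 + 5·7^4 + 5·7^3 + 5·7^2 + 5·7 + 5; = 4215755; G_5 = 4215755−1 = 4215754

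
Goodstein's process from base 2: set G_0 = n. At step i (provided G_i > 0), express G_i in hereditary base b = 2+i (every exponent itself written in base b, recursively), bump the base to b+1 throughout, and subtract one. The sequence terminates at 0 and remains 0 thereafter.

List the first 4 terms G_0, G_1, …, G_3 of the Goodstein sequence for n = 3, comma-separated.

3, 3, 3, 2

[0] 3 ≡ 2 + 1 (base 2). Lift 3: 4. −1: 3.
[1] 3 ≡ 3 (base 3). Lift 4: 4. −1: 3.
[2] 3 ≡ 3 (base 4). Lift 5: 3. −1: 2.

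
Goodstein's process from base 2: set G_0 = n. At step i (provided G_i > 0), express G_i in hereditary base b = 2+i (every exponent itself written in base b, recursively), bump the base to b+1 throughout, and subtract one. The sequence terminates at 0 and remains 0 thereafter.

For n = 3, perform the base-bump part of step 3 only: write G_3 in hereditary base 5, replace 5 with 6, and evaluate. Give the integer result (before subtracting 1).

2

3 —HB2→ 2 + 1 —bump→ 3 + 1 = 4 —(−1)→ 3
3 —HB3→ 3 —bump→ 4 = 4 —(−1)→ 3
3 —HB4→ 3 —bump→ 3 = 3 —(−1)→ 2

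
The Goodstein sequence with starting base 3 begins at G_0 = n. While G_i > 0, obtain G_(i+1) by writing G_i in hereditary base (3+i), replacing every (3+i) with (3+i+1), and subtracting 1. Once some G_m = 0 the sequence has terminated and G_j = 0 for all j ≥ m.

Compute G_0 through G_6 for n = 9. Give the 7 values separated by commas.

[0] 9 ≡ 3^2 (base 3). Lift 4: 16. −1: 15.
[1] 15 ≡ 3·4 + 3 (base 4). Lift 5: 18. −1: 17.
[2] 17 ≡ 3·5 + 2 (base 5). Lift 6: 20. −1: 19.
[3] 19 ≡ 3·6 + 1 (base 6). Lift 7: 22. −1: 21.
[4] 21 ≡ 3·7 (base 7). Lift 8: 24. −1: 23.
[5] 23 ≡ 2·8 + 7 (base 8). Lift 9: 25. −1: 24.

9, 15, 17, 19, 21, 23, 24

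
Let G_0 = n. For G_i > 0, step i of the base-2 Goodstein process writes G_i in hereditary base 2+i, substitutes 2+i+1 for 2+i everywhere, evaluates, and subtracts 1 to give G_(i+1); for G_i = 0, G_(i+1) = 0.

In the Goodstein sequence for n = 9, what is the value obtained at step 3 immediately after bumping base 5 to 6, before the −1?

140744

9 —HB2→ 2^(2 + 1) + 1 —bump→ 3^(3 + 1) + 1 = 82 —(−1)→ 81
81 —HB3→ 3^(3 + 1) —bump→ 4^(4 + 1) = 1024 —(−1)→ 1023
1023 —HB4→ 3·4^4 + 3·4^3 + 3·4^2 + 3·4 + 3 —bump→ 3·5^5 + 3·5^3 + 3·5^2 + 3·5 + 3 = 9843 —(−1)→ 9842
9842 —HB5→ 3·5^5 + 3·5^3 + 3·5^2 + 3·5 + 2 —bump→ 3·6^6 + 3·6^3 + 3·6^2 + 3·6 + 2 = 140744 —(−1)→ 140743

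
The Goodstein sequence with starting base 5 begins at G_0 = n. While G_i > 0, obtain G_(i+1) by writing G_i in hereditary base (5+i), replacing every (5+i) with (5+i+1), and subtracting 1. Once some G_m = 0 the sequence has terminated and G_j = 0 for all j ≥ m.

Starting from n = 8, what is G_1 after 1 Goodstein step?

8

step 0: 8 = 5 + 3; sub 6 for 5: 6 + 3; = 9; G_1 = 9−1 = 8
step 1: 8 = 6 + 2; sub 7 for 6: 7 + 2; = 9; G_2 = 9−1 = 8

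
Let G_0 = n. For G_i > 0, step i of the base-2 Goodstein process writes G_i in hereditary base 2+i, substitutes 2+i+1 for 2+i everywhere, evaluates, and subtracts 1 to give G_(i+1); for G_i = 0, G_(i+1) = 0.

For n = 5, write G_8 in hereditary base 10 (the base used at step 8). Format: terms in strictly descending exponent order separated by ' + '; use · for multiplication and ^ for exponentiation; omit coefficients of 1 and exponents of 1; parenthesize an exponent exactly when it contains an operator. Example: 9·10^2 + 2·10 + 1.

i=0: 5 = 2^2 + 1 (b=2); 2→3: 3^3 + 1 = 28; 28−1 = 27
i=1: 27 = 3^3 (b=3); 3→4: 4^4 = 256; 256−1 = 255
i=2: 255 = 3·4^3 + 3·4^2 + 3·4 + 3 (b=4); 4→5: 3·5^3 + 3·5^2 + 3·5 + 3 = 468; 468−1 = 467
i=3: 467 = 3·5^3 + 3·5^2 + 3·5 + 2 (b=5); 5→6: 3·6^3 + 3·6^2 + 3·6 + 2 = 776; 776−1 = 775
i=4: 775 = 3·6^3 + 3·6^2 + 3·6 + 1 (b=6); 6→7: 3·7^3 + 3·7^2 + 3·7 + 1 = 1198; 1198−1 = 1197
i=5: 1197 = 3·7^3 + 3·7^2 + 3·7 (b=7); 7→8: 3·8^3 + 3·8^2 + 3·8 = 1752; 1752−1 = 1751
i=6: 1751 = 3·8^3 + 3·8^2 + 2·8 + 7 (b=8); 8→9: 3·9^3 + 3·9^2 + 2·9 + 7 = 2455; 2455−1 = 2454
i=7: 2454 = 3·9^3 + 3·9^2 + 2·9 + 6 (b=9); 9→10: 3·10^3 + 3·10^2 + 2·10 + 6 = 3326; 3326−1 = 3325

3·10^3 + 3·10^2 + 2·10 + 5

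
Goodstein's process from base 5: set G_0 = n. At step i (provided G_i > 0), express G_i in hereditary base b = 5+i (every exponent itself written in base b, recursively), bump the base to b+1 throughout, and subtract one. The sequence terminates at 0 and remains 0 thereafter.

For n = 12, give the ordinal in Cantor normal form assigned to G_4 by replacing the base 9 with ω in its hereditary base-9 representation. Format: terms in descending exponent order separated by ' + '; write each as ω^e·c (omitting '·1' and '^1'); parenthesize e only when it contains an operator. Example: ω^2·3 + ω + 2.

ω + 6

(0) 12|_5 = 2·5 + 2 ↦ 2·6 + 2|_6 = 14 ⇒ 13
(1) 13|_6 = 2·6 + 1 ↦ 2·7 + 1|_7 = 15 ⇒ 14
(2) 14|_7 = 2·7 ↦ 2·8|_8 = 16 ⇒ 15
(3) 15|_8 = 8 + 7 ↦ 9 + 7|_9 = 16 ⇒ 15
(4) 15|_9 = 9 + 6 ↦ 10 + 6|_10 = 16 ⇒ 15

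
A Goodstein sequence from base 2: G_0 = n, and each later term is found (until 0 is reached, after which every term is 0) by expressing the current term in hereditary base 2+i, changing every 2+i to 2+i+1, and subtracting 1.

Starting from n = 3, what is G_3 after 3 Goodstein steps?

G_0 = 3. HB_2(3) = 2 + 1. Bump = 4. G_1 = 3.
G_1 = 3. HB_3(3) = 3. Bump = 4. G_2 = 3.
G_2 = 3. HB_4(3) = 3. Bump = 3. G_3 = 2.
G_3 = 2. HB_5(2) = 2. Bump = 2. G_4 = 1.

2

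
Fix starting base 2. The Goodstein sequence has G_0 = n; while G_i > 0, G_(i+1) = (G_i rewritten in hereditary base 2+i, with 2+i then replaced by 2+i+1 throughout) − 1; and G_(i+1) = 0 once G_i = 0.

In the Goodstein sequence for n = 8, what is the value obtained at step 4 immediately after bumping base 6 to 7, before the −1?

1647196

i=0: 8 = 2^(2 + 1) (b=2); 2→3: 3^(3 + 1) = 81; 81−1 = 80
i=1: 80 = 2·3^3 + 2·3^2 + 2·3 + 2 (b=3); 3→4: 2·4^4 + 2·4^2 + 2·4 + 2 = 554; 554−1 = 553
i=2: 553 = 2·4^4 + 2·4^2 + 2·4 + 1 (b=4); 4→5: 2·5^5 + 2·5^2 + 2·5 + 1 = 6311; 6311−1 = 6310
i=3: 6310 = 2·5^5 + 2·5^2 + 2·5 (b=5); 5→6: 2·6^6 + 2·6^2 + 2·6 = 93396; 93396−1 = 93395
i=4: 93395 = 2·6^6 + 2·6^2 + 6 + 5 (b=6); 6→7: 2·7^7 + 2·7^2 + 7 + 5 = 1647196; 1647196−1 = 1647195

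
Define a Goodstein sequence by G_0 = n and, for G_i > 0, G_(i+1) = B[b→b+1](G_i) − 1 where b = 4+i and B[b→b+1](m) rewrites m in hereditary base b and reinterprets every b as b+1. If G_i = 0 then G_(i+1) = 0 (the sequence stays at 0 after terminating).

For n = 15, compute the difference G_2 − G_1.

2

15 —HB4→ 3·4 + 3 —bump→ 3·5 + 3 = 18 —(−1)→ 17
17 —HB5→ 3·5 + 2 —bump→ 3·6 + 2 = 20 —(−1)→ 19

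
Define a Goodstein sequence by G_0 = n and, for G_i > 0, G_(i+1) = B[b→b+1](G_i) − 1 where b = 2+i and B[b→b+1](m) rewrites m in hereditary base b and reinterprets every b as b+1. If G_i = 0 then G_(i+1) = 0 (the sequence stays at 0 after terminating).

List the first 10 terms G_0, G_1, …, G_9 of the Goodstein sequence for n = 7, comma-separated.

i=0: 7 = 2^2 + 2 + 1 (b=2); 2→3: 3^3 + 3 + 1 = 31; 31−1 = 30
i=1: 30 = 3^3 + 3 (b=3); 3→4: 4^4 + 4 = 260; 260−1 = 259
i=2: 259 = 4^4 + 3 (b=4); 4→5: 5^5 + 3 = 3128; 3128−1 = 3127
i=3: 3127 = 5^5 + 2 (b=5); 5→6: 6^6 + 2 = 46658; 46658−1 = 46657
i=4: 46657 = 6^6 + 1 (b=6); 6→7: 7^7 + 1 = 823544; 823544−1 = 823543
i=5: 823543 = 7^7 (b=7); 7→8: 8^8 = 16777216; 16777216−1 = 16777215
i=6: 16777215 = 7·8^7 + 7·8^6 + 7·8^5 + 7·8^4 + 7·8^3 + 7·8^2 + 7·8 + 7 (b=8); 8→9: 7·9^7 + 7·9^6 + 7·9^5 + 7·9^4 + 7·9^3 + 7·9^2 + 7·9 + 7 = 37665880; 37665880−1 = 37665879
i=7: 37665879 = 7·9^7 + 7·9^6 + 7·9^5 + 7·9^4 + 7·9^3 + 7·9^2 + 7·9 + 6 (b=9); 9→10: 7·10^7 + 7·10^6 + 7·10^5 + 7·10^4 + 7·10^3 + 7·10^2 + 7·10 + 6 = 77777776; 77777776−1 = 77777775
i=8: 77777775 = 7·10^7 + 7·10^6 + 7·10^5 + 7·10^4 + 7·10^3 + 7·10^2 + 7·10 + 5 (b=10); 10→11: 7·11^7 + 7·11^6 + 7·11^5 + 7·11^4 + 7·11^3 + 7·11^2 + 7·11 + 5 = 150051214; 150051214−1 = 150051213

7, 30, 259, 3127, 46657, 823543, 16777215, 37665879, 77777775, 150051213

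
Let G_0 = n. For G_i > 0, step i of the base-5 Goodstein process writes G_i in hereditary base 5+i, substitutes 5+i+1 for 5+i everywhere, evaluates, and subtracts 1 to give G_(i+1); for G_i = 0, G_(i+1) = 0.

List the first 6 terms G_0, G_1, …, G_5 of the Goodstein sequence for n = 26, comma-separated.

26, 36, 48, 53, 58, 63

(0) 26|_5 = 5^2 + 1 ↦ 6^2 + 1|_6 = 37 ⇒ 36
(1) 36|_6 = 6^2 ↦ 7^2|_7 = 49 ⇒ 48
(2) 48|_7 = 6·7 + 6 ↦ 6·8 + 6|_8 = 54 ⇒ 53
(3) 53|_8 = 6·8 + 5 ↦ 6·9 + 5|_9 = 59 ⇒ 58
(4) 58|_9 = 6·9 + 4 ↦ 6·10 + 4|_10 = 64 ⇒ 63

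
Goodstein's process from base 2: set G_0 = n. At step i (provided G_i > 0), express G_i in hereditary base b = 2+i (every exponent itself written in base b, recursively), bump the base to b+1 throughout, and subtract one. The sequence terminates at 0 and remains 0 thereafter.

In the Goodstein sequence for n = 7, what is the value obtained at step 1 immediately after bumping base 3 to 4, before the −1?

(0) 7|_2 = 2^2 + 2 + 1 ↦ 3^3 + 3 + 1|_3 = 31 ⇒ 30
(1) 30|_3 = 3^3 + 3 ↦ 4^4 + 4|_4 = 260 ⇒ 259

260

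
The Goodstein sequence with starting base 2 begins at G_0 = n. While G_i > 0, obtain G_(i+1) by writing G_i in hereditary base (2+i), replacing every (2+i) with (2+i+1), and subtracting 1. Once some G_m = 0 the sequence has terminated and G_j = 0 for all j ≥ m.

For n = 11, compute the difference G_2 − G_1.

943

G_0=11  [base 2] 2^(2 + 1) + 2 + 1  →[2↦3]→  3^(3 + 1) + 3 + 1 = 85  −1 ⇒ G_1=84
G_1=84  [base 3] 3^(3 + 1) + 3  →[3↦4]→  4^(4 + 1) + 4 = 1028  −1 ⇒ G_2=1027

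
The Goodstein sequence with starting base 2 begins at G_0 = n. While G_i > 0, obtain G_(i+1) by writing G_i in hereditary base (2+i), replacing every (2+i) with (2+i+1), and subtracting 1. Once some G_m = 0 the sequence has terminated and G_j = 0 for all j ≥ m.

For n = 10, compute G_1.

step 0: 10 = 2^(2 + 1) + 2; sub 3 for 2: 3^(3 + 1) + 3; = 84; G_1 = 84−1 = 83
step 1: 83 = 3^(3 + 1) + 2; sub 4 for 3: 4^(4 + 1) + 2; = 1026; G_2 = 1026−1 = 1025

83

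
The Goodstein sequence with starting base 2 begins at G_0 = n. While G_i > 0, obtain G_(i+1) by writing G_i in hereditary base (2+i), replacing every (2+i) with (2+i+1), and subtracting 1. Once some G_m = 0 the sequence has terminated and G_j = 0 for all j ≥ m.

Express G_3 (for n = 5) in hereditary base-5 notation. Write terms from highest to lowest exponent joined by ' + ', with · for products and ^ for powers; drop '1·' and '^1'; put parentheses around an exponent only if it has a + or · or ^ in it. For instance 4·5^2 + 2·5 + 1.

step 0: 5 = 2^2 + 1; sub 3 for 2: 3^3 + 1; = 28; G_1 = 28−1 = 27
step 1: 27 = 3^3; sub 4 for 3: 4^4; = 256; G_2 = 256−1 = 255
step 2: 255 = 3·4^3 + 3·4^2 + 3·4 + 3; sub 5 for 4: 3·5^3 + 3·5^2 + 3·5 + 3; = 468; G_3 = 468−1 = 467
step 3: 467 = 3·5^3 + 3·5^2 + 3·5 + 2; sub 6 for 5: 3·6^3 + 3·6^2 + 3·6 + 2; = 776; G_4 = 776−1 = 775

3·5^3 + 3·5^2 + 3·5 + 2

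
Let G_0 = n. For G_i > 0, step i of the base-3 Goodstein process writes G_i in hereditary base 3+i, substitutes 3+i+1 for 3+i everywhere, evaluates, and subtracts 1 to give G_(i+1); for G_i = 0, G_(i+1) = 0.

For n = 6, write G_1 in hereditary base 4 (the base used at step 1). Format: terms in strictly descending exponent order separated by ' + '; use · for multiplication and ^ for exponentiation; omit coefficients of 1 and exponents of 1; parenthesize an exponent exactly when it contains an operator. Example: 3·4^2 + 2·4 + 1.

4 + 3

G_0=6  [base 3] 2·3  →[3↦4]→  2·4 = 8  −1 ⇒ G_1=7
G_1=7  [base 4] 4 + 3  →[4↦5]→  5 + 3 = 8  −1 ⇒ G_2=7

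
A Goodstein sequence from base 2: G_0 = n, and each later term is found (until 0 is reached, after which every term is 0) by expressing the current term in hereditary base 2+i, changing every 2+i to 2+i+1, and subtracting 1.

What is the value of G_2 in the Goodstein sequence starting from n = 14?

1281

(0) 14|_2 = 2^(2 + 1) + 2^2 + 2 ↦ 3^(3 + 1) + 3^3 + 3|_3 = 111 ⇒ 110
(1) 110|_3 = 3^(3 + 1) + 3^3 + 2 ↦ 4^(4 + 1) + 4^4 + 2|_4 = 1282 ⇒ 1281
(2) 1281|_4 = 4^(4 + 1) + 4^4 + 1 ↦ 5^(5 + 1) + 5^5 + 1|_5 = 18751 ⇒ 18750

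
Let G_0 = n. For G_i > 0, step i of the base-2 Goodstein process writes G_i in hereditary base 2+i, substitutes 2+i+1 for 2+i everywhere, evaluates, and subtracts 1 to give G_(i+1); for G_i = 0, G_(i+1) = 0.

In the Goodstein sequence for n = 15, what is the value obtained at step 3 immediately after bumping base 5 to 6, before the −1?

326594

i=0: 15 = 2^(2 + 1) + 2^2 + 2 + 1 (b=2); 2→3: 3^(3 + 1) + 3^3 + 3 + 1 = 112; 112−1 = 111
i=1: 111 = 3^(3 + 1) + 3^3 + 3 (b=3); 3→4: 4^(4 + 1) + 4^4 + 4 = 1284; 1284−1 = 1283
i=2: 1283 = 4^(4 + 1) + 4^4 + 3 (b=4); 4→5: 5^(5 + 1) + 5^5 + 3 = 18753; 18753−1 = 18752
i=3: 18752 = 5^(5 + 1) + 5^5 + 2 (b=5); 5→6: 6^(6 + 1) + 6^6 + 2 = 326594; 326594−1 = 326593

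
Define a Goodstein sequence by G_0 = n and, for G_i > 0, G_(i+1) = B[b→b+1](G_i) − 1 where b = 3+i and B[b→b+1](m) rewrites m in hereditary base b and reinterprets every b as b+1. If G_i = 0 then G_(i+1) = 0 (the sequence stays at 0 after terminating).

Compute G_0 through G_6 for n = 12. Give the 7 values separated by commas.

12, 19, 27, 37, 49, 63, 69

G_0 = 12. HB_3(12) = 3^2 + 3. Bump = 20. G_1 = 19.
G_1 = 19. HB_4(19) = 4^2 + 3. Bump = 28. G_2 = 27.
G_2 = 27. HB_5(27) = 5^2 + 2. Bump = 38. G_3 = 37.
G_3 = 37. HB_6(37) = 6^2 + 1. Bump = 50. G_4 = 49.
G_4 = 49. HB_7(49) = 7^2. Bump = 64. G_5 = 63.
G_5 = 63. HB_8(63) = 7·8 + 7. Bump = 70. G_6 = 69.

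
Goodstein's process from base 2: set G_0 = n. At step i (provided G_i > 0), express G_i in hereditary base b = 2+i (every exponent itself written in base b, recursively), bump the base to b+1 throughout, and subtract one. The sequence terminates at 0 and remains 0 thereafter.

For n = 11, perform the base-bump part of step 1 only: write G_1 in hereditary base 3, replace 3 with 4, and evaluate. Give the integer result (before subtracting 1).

1028

[0] 11 ≡ 2^(2 + 1) + 2 + 1 (base 2). Lift 3: 85. −1: 84.
[1] 84 ≡ 3^(3 + 1) + 3 (base 3). Lift 4: 1028. −1: 1027.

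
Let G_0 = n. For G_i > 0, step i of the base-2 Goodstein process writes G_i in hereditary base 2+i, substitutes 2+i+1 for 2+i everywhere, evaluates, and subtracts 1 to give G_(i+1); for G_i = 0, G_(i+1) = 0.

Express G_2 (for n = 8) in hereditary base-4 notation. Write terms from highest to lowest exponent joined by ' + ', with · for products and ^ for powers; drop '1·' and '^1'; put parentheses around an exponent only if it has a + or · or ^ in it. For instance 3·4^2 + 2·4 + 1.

2·4^4 + 2·4^2 + 2·4 + 1

(0) 8|_2 = 2^(2 + 1) ↦ 3^(3 + 1)|_3 = 81 ⇒ 80
(1) 80|_3 = 2·3^3 + 2·3^2 + 2·3 + 2 ↦ 2·4^4 + 2·4^2 + 2·4 + 2|_4 = 554 ⇒ 553
(2) 553|_4 = 2·4^4 + 2·4^2 + 2·4 + 1 ↦ 2·5^5 + 2·5^2 + 2·5 + 1|_5 = 6311 ⇒ 6310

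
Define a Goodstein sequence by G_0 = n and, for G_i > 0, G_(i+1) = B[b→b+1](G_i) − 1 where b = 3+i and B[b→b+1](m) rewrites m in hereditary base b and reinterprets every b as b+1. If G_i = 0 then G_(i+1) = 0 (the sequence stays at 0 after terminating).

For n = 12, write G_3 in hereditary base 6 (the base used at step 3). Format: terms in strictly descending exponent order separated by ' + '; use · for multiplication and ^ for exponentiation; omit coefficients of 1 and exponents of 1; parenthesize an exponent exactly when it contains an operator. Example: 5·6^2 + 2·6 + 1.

base 3: 12 = 3^2 + 3; at 4: 4^2 + 4 = 20; next = 19
base 4: 19 = 4^2 + 3; at 5: 5^2 + 3 = 28; next = 27
base 5: 27 = 5^2 + 2; at 6: 6^2 + 2 = 38; next = 37
base 6: 37 = 6^2 + 1; at 7: 7^2 + 1 = 50; next = 49

6^2 + 1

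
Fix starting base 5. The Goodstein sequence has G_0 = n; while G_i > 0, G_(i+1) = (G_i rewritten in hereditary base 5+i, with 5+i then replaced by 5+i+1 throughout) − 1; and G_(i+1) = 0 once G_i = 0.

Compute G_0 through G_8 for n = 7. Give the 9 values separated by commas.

G_0=7  [base 5] 5 + 2  →[5↦6]→  6 + 2 = 8  −1 ⇒ G_1=7
G_1=7  [base 6] 6 + 1  →[6↦7]→  7 + 1 = 8  −1 ⇒ G_2=7
G_2=7  [base 7] 7  →[7↦8]→  8 = 8  −1 ⇒ G_3=7
G_3=7  [base 8] 7  →[8↦9]→  7 = 7  −1 ⇒ G_4=6
G_4=6  [base 9] 6  →[9↦10]→  6 = 6  −1 ⇒ G_5=5
G_5=5  [base 10] 5  →[10↦11]→  5 = 5  −1 ⇒ G_6=4
G_6=4  [base 11] 4  →[11↦12]→  4 = 4  −1 ⇒ G_7=3
G_7=3  [base 12] 3  →[12↦13]→  3 = 3  −1 ⇒ G_8=2

7, 7, 7, 7, 6, 5, 4, 3, 2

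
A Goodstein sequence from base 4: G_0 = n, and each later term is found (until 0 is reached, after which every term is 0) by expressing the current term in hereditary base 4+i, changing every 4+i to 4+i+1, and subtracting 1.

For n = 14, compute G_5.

22

G_0 = 14. HB_4(14) = 3·4 + 2. Bump = 17. G_1 = 16.
G_1 = 16. HB_5(16) = 3·5 + 1. Bump = 19. G_2 = 18.
G_2 = 18. HB_6(18) = 3·6. Bump = 21. G_3 = 20.
G_3 = 20. HB_7(20) = 2·7 + 6. Bump = 22. G_4 = 21.
G_4 = 21. HB_8(21) = 2·8 + 5. Bump = 23. G_5 = 22.
G_5 = 22. HB_9(22) = 2·9 + 4. Bump = 24. G_6 = 23.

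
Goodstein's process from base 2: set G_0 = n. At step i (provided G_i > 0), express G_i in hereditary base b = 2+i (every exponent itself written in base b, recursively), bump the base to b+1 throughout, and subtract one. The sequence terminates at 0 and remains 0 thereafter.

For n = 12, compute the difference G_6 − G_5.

128452957

(0) 12|_2 = 2^(2 + 1) + 2^2 ↦ 3^(3 + 1) + 3^3|_3 = 108 ⇒ 107
(1) 107|_3 = 3^(3 + 1) + 2·3^2 + 2·3 + 2 ↦ 4^(4 + 1) + 2·4^2 + 2·4 + 2|_4 = 1066 ⇒ 1065
(2) 1065|_4 = 4^(4 + 1) + 2·4^2 + 2·4 + 1 ↦ 5^(5 + 1) + 2·5^2 + 2·5 + 1|_5 = 15686 ⇒ 15685
(3) 15685|_5 = 5^(5 + 1) + 2·5^2 + 2·5 ↦ 6^(6 + 1) + 2·6^2 + 2·6|_6 = 280020 ⇒ 280019
(4) 280019|_6 = 6^(6 + 1) + 2·6^2 + 6 + 5 ↦ 7^(7 + 1) + 2·7^2 + 7 + 5|_7 = 5764911 ⇒ 5764910
(5) 5764910|_7 = 7^(7 + 1) + 2·7^2 + 7 + 4 ↦ 8^(8 + 1) + 2·8^2 + 8 + 4|_8 = 134217868 ⇒ 134217867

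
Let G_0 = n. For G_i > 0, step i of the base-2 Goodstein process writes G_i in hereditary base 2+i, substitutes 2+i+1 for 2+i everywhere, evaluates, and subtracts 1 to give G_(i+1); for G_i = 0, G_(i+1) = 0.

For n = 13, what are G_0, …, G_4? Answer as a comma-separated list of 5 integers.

13, 108, 1279, 16092, 280711

step 0: 13 = 2^(2 + 1) + 2^2 + 1; sub 3 for 2: 3^(3 + 1) + 3^3 + 1; = 109; G_1 = 109−1 = 108
step 1: 108 = 3^(3 + 1) + 3^3; sub 4 for 3: 4^(4 + 1) + 4^4; = 1280; G_2 = 1280−1 = 1279
step 2: 1279 = 4^(4 + 1) + 3·4^3 + 3·4^2 + 3·4 + 3; sub 5 for 4: 5^(5 + 1) + 3·5^3 + 3·5^2 + 3·5 + 3; = 16093; G_3 = 16093−1 = 16092
step 3: 16092 = 5^(5 + 1) + 3·5^3 + 3·5^2 + 3·5 + 2; sub 6 for 5: 6^(6 + 1) + 3·6^3 + 3·6^2 + 3·6 + 2; = 280712; G_4 = 280712−1 = 280711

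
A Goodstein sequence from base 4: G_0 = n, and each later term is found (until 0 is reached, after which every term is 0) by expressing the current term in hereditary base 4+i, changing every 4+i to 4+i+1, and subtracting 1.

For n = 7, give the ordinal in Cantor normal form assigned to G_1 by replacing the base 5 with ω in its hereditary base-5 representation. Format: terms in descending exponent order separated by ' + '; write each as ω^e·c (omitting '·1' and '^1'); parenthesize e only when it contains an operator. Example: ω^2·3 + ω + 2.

ω + 2

i=0: 7 = 4 + 3 (b=4); 4→5: 5 + 3 = 8; 8−1 = 7
i=1: 7 = 5 + 2 (b=5); 5→6: 6 + 2 = 8; 8−1 = 7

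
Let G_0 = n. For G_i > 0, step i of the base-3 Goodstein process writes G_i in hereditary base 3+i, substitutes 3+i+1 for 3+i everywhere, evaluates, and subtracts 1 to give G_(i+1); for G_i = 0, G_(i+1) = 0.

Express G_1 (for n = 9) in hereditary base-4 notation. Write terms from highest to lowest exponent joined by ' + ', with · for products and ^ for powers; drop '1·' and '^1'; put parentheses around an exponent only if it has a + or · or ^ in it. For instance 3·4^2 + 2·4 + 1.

3·4 + 3

step 0: 9 = 3^2; sub 4 for 3: 4^2; = 16; G_1 = 16−1 = 15
step 1: 15 = 3·4 + 3; sub 5 for 4: 3·5 + 3; = 18; G_2 = 18−1 = 17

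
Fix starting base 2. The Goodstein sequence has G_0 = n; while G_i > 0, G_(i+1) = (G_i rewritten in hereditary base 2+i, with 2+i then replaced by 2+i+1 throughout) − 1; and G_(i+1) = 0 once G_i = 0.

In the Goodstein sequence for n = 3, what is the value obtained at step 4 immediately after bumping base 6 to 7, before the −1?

3 —HB2→ 2 + 1 —bump→ 3 + 1 = 4 —(−1)→ 3
3 —HB3→ 3 —bump→ 4 = 4 —(−1)→ 3
3 —HB4→ 3 —bump→ 3 = 3 —(−1)→ 2
2 —HB5→ 2 —bump→ 2 = 2 —(−1)→ 1
1 —HB6→ 1 —bump→ 1 = 1 —(−1)→ 0

1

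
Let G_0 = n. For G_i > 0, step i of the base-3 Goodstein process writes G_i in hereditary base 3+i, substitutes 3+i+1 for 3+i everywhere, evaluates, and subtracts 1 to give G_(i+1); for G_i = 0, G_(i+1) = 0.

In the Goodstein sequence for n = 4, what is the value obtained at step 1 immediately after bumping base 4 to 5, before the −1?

5

G_0=4  [base 3] 3 + 1  →[3↦4]→  4 + 1 = 5  −1 ⇒ G_1=4
G_1=4  [base 4] 4  →[4↦5]→  5 = 5  −1 ⇒ G_2=4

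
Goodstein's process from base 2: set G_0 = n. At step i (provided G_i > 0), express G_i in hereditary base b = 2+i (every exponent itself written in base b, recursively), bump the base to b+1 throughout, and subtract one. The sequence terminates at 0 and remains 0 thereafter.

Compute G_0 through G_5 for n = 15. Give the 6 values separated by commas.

15, 111, 1283, 18752, 326593, 6588344

[0] 15 ≡ 2^(2 + 1) + 2^2 + 2 + 1 (base 2). Lift 3: 112. −1: 111.
[1] 111 ≡ 3^(3 + 1) + 3^3 + 3 (base 3). Lift 4: 1284. −1: 1283.
[2] 1283 ≡ 4^(4 + 1) + 4^4 + 3 (base 4). Lift 5: 18753. −1: 18752.
[3] 18752 ≡ 5^(5 + 1) + 5^5 + 2 (base 5). Lift 6: 326594. −1: 326593.
[4] 326593 ≡ 6^(6 + 1) + 6^6 + 1 (base 6). Lift 7: 6588345. −1: 6588344.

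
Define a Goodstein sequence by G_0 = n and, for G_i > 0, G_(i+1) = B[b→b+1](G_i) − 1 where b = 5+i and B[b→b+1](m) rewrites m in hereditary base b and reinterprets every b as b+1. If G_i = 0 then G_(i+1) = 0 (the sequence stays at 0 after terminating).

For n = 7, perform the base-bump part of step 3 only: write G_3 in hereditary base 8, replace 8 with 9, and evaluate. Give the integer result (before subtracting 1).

base 5: 7 = 5 + 2; at 6: 6 + 2 = 8; next = 7
base 6: 7 = 6 + 1; at 7: 7 + 1 = 8; next = 7
base 7: 7 = 7; at 8: 8 = 8; next = 7
base 8: 7 = 7; at 9: 7 = 7; next = 6

7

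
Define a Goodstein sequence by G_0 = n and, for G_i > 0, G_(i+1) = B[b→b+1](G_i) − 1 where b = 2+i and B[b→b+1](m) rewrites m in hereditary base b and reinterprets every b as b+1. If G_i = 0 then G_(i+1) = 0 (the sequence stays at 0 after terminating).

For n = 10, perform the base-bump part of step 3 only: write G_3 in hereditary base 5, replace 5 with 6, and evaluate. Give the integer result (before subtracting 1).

279936

10 —HB2→ 2^(2 + 1) + 2 —bump→ 3^(3 + 1) + 3 = 84 —(−1)→ 83
83 —HB3→ 3^(3 + 1) + 2 —bump→ 4^(4 + 1) + 2 = 1026 —(−1)→ 1025
1025 —HB4→ 4^(4 + 1) + 1 —bump→ 5^(5 + 1) + 1 = 15626 —(−1)→ 15625
15625 —HB5→ 5^(5 + 1) —bump→ 6^(6 + 1) = 279936 —(−1)→ 279935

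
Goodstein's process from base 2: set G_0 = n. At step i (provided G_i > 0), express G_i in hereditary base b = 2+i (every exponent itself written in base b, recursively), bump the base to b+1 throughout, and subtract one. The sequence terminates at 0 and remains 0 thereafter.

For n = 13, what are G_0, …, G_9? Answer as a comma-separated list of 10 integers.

13, 108, 1279, 16092, 280711, 5765998, 134219479, 3486786855, 100000003325, 3138428381103

step 0: 13 = 2^(2 + 1) + 2^2 + 1; sub 3 for 2: 3^(3 + 1) + 3^3 + 1; = 109; G_1 = 109−1 = 108
step 1: 108 = 3^(3 + 1) + 3^3; sub 4 for 3: 4^(4 + 1) + 4^4; = 1280; G_2 = 1280−1 = 1279
step 2: 1279 = 4^(4 + 1) + 3·4^3 + 3·4^2 + 3·4 + 3; sub 5 for 4: 5^(5 + 1) + 3·5^3 + 3·5^2 + 3·5 + 3; = 16093; G_3 = 16093−1 = 16092
step 3: 16092 = 5^(5 + 1) + 3·5^3 + 3·5^2 + 3·5 + 2; sub 6 for 5: 6^(6 + 1) + 3·6^3 + 3·6^2 + 3·6 + 2; = 280712; G_4 = 280712−1 = 280711
step 4: 280711 = 6^(6 + 1) + 3·6^3 + 3·6^2 + 3·6 + 1; sub 7 for 6: 7^(7 + 1) + 3·7^3 + 3·7^2 + 3·7 + 1; = 5765999; G_5 = 5765999−1 = 5765998
step 5: 5765998 = 7^(7 + 1) + 3·7^3 + 3·7^2 + 3·7; sub 8 for 7: 8^(8 + 1) + 3·8^3 + 3·8^2 + 3·8; = 134219480; G_6 = 134219480−1 = 134219479
step 6: 134219479 = 8^(8 + 1) + 3·8^3 + 3·8^2 + 2·8 + 7; sub 9 for 8: 9^(9 + 1) + 3·9^3 + 3·9^2 + 2·9 + 7; = 3486786856; G_7 = 3486786856−1 = 3486786855
step 7: 3486786855 = 9^(9 + 1) + 3·9^3 + 3·9^2 + 2·9 + 6; sub 10 for 9: 10^(10 + 1) + 3·10^3 + 3·10^2 + 2·10 + 6; = 100000003326; G_8 = 100000003326−1 = 100000003325
step 8: 100000003325 = 10^(10 + 1) + 3·10^3 + 3·10^2 + 2·10 + 5; sub 11 for 10: 11^(11 + 1) + 3·11^3 + 3·11^2 + 2·11 + 5; = 3138428381104; G_9 = 3138428381104−1 = 3138428381103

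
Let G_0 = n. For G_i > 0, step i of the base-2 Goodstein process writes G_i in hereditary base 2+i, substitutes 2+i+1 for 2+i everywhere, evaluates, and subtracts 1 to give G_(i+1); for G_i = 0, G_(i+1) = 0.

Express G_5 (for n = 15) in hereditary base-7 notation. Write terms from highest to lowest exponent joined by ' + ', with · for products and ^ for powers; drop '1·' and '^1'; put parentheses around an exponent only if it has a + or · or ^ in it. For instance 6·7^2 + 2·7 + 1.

7^(7 + 1) + 7^7

15 —HB2→ 2^(2 + 1) + 2^2 + 2 + 1 —bump→ 3^(3 + 1) + 3^3 + 3 + 1 = 112 —(−1)→ 111
111 —HB3→ 3^(3 + 1) + 3^3 + 3 —bump→ 4^(4 + 1) + 4^4 + 4 = 1284 —(−1)→ 1283
1283 —HB4→ 4^(4 + 1) + 4^4 + 3 —bump→ 5^(5 + 1) + 5^5 + 3 = 18753 —(−1)→ 18752
18752 —HB5→ 5^(5 + 1) + 5^5 + 2 —bump→ 6^(6 + 1) + 6^6 + 2 = 326594 —(−1)→ 326593
326593 —HB6→ 6^(6 + 1) + 6^6 + 1 —bump→ 7^(7 + 1) + 7^7 + 1 = 6588345 —(−1)→ 6588344
6588344 —HB7→ 7^(7 + 1) + 7^7 —bump→ 8^(8 + 1) + 8^8 = 150994944 —(−1)→ 150994943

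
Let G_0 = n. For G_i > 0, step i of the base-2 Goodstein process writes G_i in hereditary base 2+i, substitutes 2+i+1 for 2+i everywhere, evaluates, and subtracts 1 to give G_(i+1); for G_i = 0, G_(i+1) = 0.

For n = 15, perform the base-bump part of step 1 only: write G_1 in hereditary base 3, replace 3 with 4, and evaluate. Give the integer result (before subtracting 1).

[0] 15 ≡ 2^(2 + 1) + 2^2 + 2 + 1 (base 2). Lift 3: 112. −1: 111.
[1] 111 ≡ 3^(3 + 1) + 3^3 + 3 (base 3). Lift 4: 1284. −1: 1283.

1284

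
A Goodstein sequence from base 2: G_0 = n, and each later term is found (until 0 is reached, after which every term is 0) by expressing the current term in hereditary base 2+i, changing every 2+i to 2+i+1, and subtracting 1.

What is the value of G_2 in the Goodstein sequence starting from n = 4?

4 —HB2→ 2^2 —bump→ 3^3 = 27 —(−1)→ 26
26 —HB3→ 2·3^2 + 2·3 + 2 —bump→ 2·4^2 + 2·4 + 2 = 42 —(−1)→ 41
41 —HB4→ 2·4^2 + 2·4 + 1 —bump→ 2·5^2 + 2·5 + 1 = 61 —(−1)→ 60

41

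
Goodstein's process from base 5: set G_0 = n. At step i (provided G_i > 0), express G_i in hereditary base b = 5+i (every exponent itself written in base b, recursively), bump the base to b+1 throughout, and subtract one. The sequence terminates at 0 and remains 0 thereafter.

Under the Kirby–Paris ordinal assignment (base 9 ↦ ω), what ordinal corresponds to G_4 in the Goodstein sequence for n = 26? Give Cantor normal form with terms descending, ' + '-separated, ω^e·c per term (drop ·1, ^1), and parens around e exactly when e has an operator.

G_0 = 26. HB_5(26) = 5^2 + 1. Bump = 37. G_1 = 36.
G_1 = 36. HB_6(36) = 6^2. Bump = 49. G_2 = 48.
G_2 = 48. HB_7(48) = 6·7 + 6. Bump = 54. G_3 = 53.
G_3 = 53. HB_8(53) = 6·8 + 5. Bump = 59. G_4 = 58.
G_4 = 58. HB_9(58) = 6·9 + 4. Bump = 64. G_5 = 63.

ω·6 + 4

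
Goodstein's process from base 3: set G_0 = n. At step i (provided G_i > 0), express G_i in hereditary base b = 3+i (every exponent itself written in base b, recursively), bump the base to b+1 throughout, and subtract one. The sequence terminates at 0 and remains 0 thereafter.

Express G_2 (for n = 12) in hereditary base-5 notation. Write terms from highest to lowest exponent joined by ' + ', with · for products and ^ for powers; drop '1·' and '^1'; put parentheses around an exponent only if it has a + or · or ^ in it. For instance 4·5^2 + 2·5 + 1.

G_0=12  [base 3] 3^2 + 3  →[3↦4]→  4^2 + 4 = 20  −1 ⇒ G_1=19
G_1=19  [base 4] 4^2 + 3  →[4↦5]→  5^2 + 3 = 28  −1 ⇒ G_2=27

5^2 + 2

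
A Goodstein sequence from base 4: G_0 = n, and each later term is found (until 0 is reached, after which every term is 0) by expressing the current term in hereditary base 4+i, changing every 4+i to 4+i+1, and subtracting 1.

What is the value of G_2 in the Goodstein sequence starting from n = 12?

15

[0] 12 ≡ 3·4 (base 4). Lift 5: 15. −1: 14.
[1] 14 ≡ 2·5 + 4 (base 5). Lift 6: 16. −1: 15.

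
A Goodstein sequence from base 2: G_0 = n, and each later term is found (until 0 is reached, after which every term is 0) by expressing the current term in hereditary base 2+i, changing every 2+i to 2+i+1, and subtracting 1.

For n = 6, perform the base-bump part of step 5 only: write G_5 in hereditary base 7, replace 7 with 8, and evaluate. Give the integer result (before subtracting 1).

i=0: 6 = 2^2 + 2 (b=2); 2→3: 3^3 + 3 = 30; 30−1 = 29
i=1: 29 = 3^3 + 2 (b=3); 3→4: 4^4 + 2 = 258; 258−1 = 257
i=2: 257 = 4^4 + 1 (b=4); 4→5: 5^5 + 1 = 3126; 3126−1 = 3125
i=3: 3125 = 5^5 (b=5); 5→6: 6^6 = 46656; 46656−1 = 46655
i=4: 46655 = 5·6^5 + 5·6^4 + 5·6^3 + 5·6^2 + 5·6 + 5 (b=6); 6→7: 5·7^5 + 5·7^4 + 5·7^3 + 5·7^2 + 5·7 + 5 = 98040; 98040−1 = 98039
i=5: 98039 = 5·7^5 + 5·7^4 + 5·7^3 + 5·7^2 + 5·7 + 4 (b=7); 7→8: 5·8^5 + 5·8^4 + 5·8^3 + 5·8^2 + 5·8 + 4 = 187244; 187244−1 = 187243

187244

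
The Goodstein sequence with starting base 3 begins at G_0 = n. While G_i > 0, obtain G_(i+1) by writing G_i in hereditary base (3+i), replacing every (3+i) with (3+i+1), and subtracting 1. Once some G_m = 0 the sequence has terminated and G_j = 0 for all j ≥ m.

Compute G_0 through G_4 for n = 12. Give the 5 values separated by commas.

12, 19, 27, 37, 49

i=0: 12 = 3^2 + 3 (b=3); 3→4: 4^2 + 4 = 20; 20−1 = 19
i=1: 19 = 4^2 + 3 (b=4); 4→5: 5^2 + 3 = 28; 28−1 = 27
i=2: 27 = 5^2 + 2 (b=5); 5→6: 6^2 + 2 = 38; 38−1 = 37
i=3: 37 = 6^2 + 1 (b=6); 6→7: 7^2 + 1 = 50; 50−1 = 49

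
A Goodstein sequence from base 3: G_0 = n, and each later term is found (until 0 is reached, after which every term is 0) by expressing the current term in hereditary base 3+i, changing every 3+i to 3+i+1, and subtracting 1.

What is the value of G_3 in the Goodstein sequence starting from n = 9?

19

base 3: 9 = 3^2; at 4: 4^2 = 16; next = 15
base 4: 15 = 3·4 + 3; at 5: 3·5 + 3 = 18; next = 17
base 5: 17 = 3·5 + 2; at 6: 3·6 + 2 = 20; next = 19
base 6: 19 = 3·6 + 1; at 7: 3·7 + 1 = 22; next = 21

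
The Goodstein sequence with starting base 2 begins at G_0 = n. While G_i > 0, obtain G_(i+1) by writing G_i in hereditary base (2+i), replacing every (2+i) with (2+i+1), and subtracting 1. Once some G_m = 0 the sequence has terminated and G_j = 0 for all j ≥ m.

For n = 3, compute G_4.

1

base 2: 3 = 2 + 1; at 3: 3 + 1 = 4; next = 3
base 3: 3 = 3; at 4: 4 = 4; next = 3
base 4: 3 = 3; at 5: 3 = 3; next = 2
base 5: 2 = 2; at 6: 2 = 2; next = 1
base 6: 1 = 1; at 7: 1 = 1; next = 0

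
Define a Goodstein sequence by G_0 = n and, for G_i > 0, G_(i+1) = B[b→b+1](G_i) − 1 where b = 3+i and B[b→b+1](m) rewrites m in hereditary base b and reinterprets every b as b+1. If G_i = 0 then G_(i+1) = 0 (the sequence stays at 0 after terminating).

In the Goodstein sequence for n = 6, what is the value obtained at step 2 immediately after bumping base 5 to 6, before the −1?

base 3: 6 = 2·3; at 4: 2·4 = 8; next = 7
base 4: 7 = 4 + 3; at 5: 5 + 3 = 8; next = 7
base 5: 7 = 5 + 2; at 6: 6 + 2 = 8; next = 7

8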